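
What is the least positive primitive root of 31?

3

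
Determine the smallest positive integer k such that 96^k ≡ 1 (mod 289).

272

ord(96) | φ(289) = φ(17^2) = 17·(17−1) = 272 = 2^4 · 17.
Divisors of 272: 1, 2, 4, 8, 16, 17, 34, 68, 136, 272.
Compute 96^d (mod 289) for the divisors d until we hit 1:
96^1 ≡ 96 (mod 289)
96^2 ≡ 257 (mod 289)
96^4 ≡ 157 (mod 289)
96^8 ≡ 84 (mod 289)
96^16 ≡ 120 (mod 289)
96^17 ≡ 249 (mod 289)
96^34 ≡ 155 (mod 289)
96^68 ≡ 38 (mod 289)
96^136 ≡ 288 (mod 289)
96^272 ≡ 1 (mod 289) ✓
Therefore the multiplicative order of 96 modulo 289 is 272.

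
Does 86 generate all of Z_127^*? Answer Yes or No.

Yes

φ(127) = 127 − 1 = 126 = 2 · 3^2 · 7.
Test 86^(126/q) mod 127 for each prime factor q of 126:
86^63 ≡ 126 (mod 127)  [q = 2: ≢ 1 ✓]
86^42 ≡ 19 (mod 127)  [q = 3: ≢ 1 ✓]
86^18 ≡ 64 (mod 127)  [q = 7: ≢ 1 ✓]
Every test exponent gives a nontrivial residue, hence 86 generates the full group.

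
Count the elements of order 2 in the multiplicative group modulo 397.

1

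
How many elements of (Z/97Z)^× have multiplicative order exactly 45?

0

φ(97) = 97 − 1 = 96 = 2^5 · 3.
(Z/97Z)^× is cyclic (|G| = 96); a cyclic group of order m has exactly φ(d) elements of each order d | m, and none otherwise.
Here 96 is not a multiple of 45, so there are no elements of order 45.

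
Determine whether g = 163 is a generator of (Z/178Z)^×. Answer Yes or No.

φ(178) = φ(2)·φ(89) = 1·88 = 88 = 2^3 · 11.
163 is a primitive root mod 178 iff 163^(φ(178)/q) ≢ 1 for every prime q | φ(178), i.e. q ∈ {2, 11}.
163^44 ≡ 177 (mod 178)  [q = 2: ≢ 1 ✓]
163^8 ≡ 167 (mod 178)  [q = 11: ≢ 1 ✓]
Every test exponent gives a nontrivial residue, hence 163 generates the full group.

Yes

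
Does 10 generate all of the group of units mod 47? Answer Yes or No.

Yes

φ(47) = 47 − 1 = 46 = 2 · 23.
It suffices to check that the order of 10 is not a proper divisor of 46: compute 10^(46/q) for q ∈ {2, 23}.
10^23 ≡ 46 (mod 47)  [q = 2: ≢ 1 ✓]
10^2 ≡ 6 (mod 47)  [q = 23: ≢ 1 ✓]
Every test exponent gives a nontrivial residue, hence 10 generates the full group.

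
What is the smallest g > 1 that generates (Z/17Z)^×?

3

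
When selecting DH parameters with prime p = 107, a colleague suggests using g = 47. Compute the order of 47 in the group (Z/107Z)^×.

ord(47) | φ(107) = 107 − 1 = 106 = 2 · 53.
Divisors of 106: 1, 2, 53, 106.
Check 47^d mod 107 for each divisor in increasing order:
47^1 ≡ 47 (mod 107)
47^2 ≡ 69 (mod 107)
47^53 ≡ 1 (mod 107) ✓
So ord_107(47) = 53.

53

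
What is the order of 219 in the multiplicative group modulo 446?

Since 219 ∈ (Z/446Z)^×, its order divides φ(446) = φ(2)·φ(223) = 1·222 = 222 = 2 · 3 · 37.
Divisors of 222: 1, 2, 3, 6, 37, 74, 111, 222.
Test each divisor d:
219^1 ≡ 219
219^2 ≡ 239
219^3 ≡ 159
219^6 ≡ 305
219^37 ≡ 445
219^74 ≡ 1
Hence ord(219) = 74.

74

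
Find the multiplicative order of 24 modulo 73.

12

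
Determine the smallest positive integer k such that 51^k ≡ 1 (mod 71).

Since 51 ∈ (Z/71Z)^×, its order divides φ(71) = 71 − 1 = 70 = 2 · 5 · 7.
Divisors of 70: 1, 2, 5, 7, 10, 14, 35, 70.
Evaluate successive powers at the divisors of 70:
51^1 ≡ 51
51^2 ≡ 45
51^5 ≡ 41
51^7 ≡ 70
51^10 ≡ 48
51^14 ≡ 1
The smallest such exponent is 14, so the order of 51 is 14.

14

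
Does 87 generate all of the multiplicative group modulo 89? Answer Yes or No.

No

φ(89) = 89 − 1 = 88 = 2^3 · 11.
Test 87^(88/q) mod 89 for each prime factor q of 88:
87^44 ≡ 1 (mod 89)  [q = 2: ≡ 1 ✗]
87^8 ≡ 78 (mod 89)  [q = 11: ≢ 1 ✓]
87^44 ≡ 1 shows ord(87) | 44, strictly less than φ(89); not a primitive root.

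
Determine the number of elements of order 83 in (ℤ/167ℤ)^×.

82

φ(167) = 167 − 1 = 166 = 2 · 83.
In a cyclic group of order 166, there are φ(d) elements of order d for each divisor d of 166, and zero for non-divisors.
83 | 166, and φ(83) = 83 − 1 = 82.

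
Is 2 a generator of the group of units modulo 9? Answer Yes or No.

Yes

φ(9) = φ(3^2) = 3·(3−1) = 6 = 2 · 3.
It suffices to check that the order of 2 is not a proper divisor of 6: compute 2^(6/q) for q ∈ {2, 3}.
2^3 ≡ 8 (mod 9)  [q = 2: ≢ 1 ✓]
2^2 ≡ 4 (mod 9)  [q = 3: ≢ 1 ✓]
All checks pass, so 2 has order 6 and is a primitive root modulo 9.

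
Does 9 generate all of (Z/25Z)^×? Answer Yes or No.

No

φ(25) = φ(5^2) = 5·(5−1) = 20 = 2^2 · 5.
It suffices to check that the order of 9 is not a proper divisor of 20: compute 9^(20/q) for q ∈ {2, 5}.
9^10 ≡ 1 (mod 25)  [q = 2: ≡ 1 ✗]
9^4 ≡ 11 (mod 25)  [q = 5: ≢ 1 ✓]
9^10 ≡ 1 shows ord(9) | 10, strictly less than φ(25); not a primitive root.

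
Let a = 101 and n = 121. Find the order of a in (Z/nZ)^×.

110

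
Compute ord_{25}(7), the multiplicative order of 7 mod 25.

4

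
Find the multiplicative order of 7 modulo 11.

10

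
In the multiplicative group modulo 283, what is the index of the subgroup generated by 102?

The order of 102 must divide φ(283) = 283 − 1 = 282 = 2 · 3 · 47.
Divisors of 282: 1, 2, 3, 6, 47, 94, 141, 282.
Evaluate successive powers at the divisors of 282:
102^1 ≡ 102 (mod 283)
102^2 ≡ 216 (mod 283)
102^3 ≡ 241 (mod 283)
102^6 ≡ 66 (mod 283)
102^47 ≡ 282 (mod 283)
102^94 ≡ 1 (mod 283) ✓
Thus |⟨102⟩| = ord(102) = 94.
Index = |(Z/283Z)^×| / |⟨102⟩| = 282 / 94 = 3.

3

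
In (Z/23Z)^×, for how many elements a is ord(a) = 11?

φ(23) = 23 − 1 = 22 = 2 · 11.
In a cyclic group of order 22, there are φ(d) elements of order d for each divisor d of 22, and zero for non-divisors.
11 | 22, and φ(11) = 11 − 1 = 10.

10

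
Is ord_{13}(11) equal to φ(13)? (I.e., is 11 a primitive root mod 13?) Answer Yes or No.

Yes

φ(13) = 13 − 1 = 12 = 2^2 · 3.
It suffices to check that the order of 11 is not a proper divisor of 12: compute 11^(12/q) for q ∈ {2, 3}.
11^6 ≡ 12 (mod 13)  [q = 2: ≢ 1 ✓]
11^4 ≡ 3 (mod 13)  [q = 3: ≢ 1 ✓]
All checks pass, so 11 has order 12 and is a primitive root modulo 13.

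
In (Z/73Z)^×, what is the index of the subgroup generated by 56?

The order of 56 must divide φ(73) = 73 − 1 = 72 = 2^3 · 3^2.
Divisors of 72: 1, 2, 3, 4, 6, 8, 9, 12, 18, 24, 36, 72.
Check 56^d mod 73 for each divisor in increasing order:
56^1 ≡ 56 (mod 73)
56^2 ≡ 70 (mod 73)
56^3 ≡ 51 (mod 73)
56^4 ≡ 9 (mod 73)
56^6 ≡ 46 (mod 73)
56^8 ≡ 8 (mod 73)
56^9 ≡ 10 (mod 73)
56^12 ≡ 72 (mod 73)
56^18 ≡ 27 (mod 73)
56^24 ≡ 1 (mod 73) ✓
The order of 56 is 24, so the subgroup it generates has 24 elements.
The index is φ(73) / ord(56) = 72 / 24 = 3.

3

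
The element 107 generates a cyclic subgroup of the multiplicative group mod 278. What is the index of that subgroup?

2

Since 107 ∈ (Z/278Z)^×, its order divides φ(278) = φ(2)·φ(139) = 1·138 = 138 = 2 · 3 · 23.
Divisors of 138: 1, 2, 3, 6, 23, 46, 69, 138.
Compute 107^d (mod 278) for the divisors d until we hit 1:
107^1 ≡ 107 (mod 278)
107^2 ≡ 51 (mod 278)
107^3 ≡ 175 (mod 278)
107^6 ≡ 45 (mod 278)
107^23 ≡ 235 (mod 278)
107^46 ≡ 181 (mod 278)
107^69 ≡ 1 (mod 278) ✓
Thus |⟨107⟩| = ord(107) = 69.
Index = |(Z/278Z)^×| / |⟨107⟩| = 138 / 69 = 2.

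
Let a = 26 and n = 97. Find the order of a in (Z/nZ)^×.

96

By Lagrange's theorem, ord_97(26) divides φ(97) = 97 − 1 = 96 = 2^5 · 3.
Divisors of 96: 1, 2, 3, 4, 6, 8, 12, 16, 24, 32, 48, 96.
Test each divisor d:
26^1 ≡ 26 (mod 97)
26^2 ≡ 94 (mod 97)
26^3 ≡ 19 (mod 97)
26^4 ≡ 9 (mod 97)
26^6 ≡ 70 (mod 97)
26^8 ≡ 81 (mod 97)
26^12 ≡ 50 (mod 97)
26^16 ≡ 62 (mod 97)
26^24 ≡ 75 (mod 97)
26^32 ≡ 61 (mod 97)
26^48 ≡ 96 (mod 97)
26^96 ≡ 1 (mod 97) ✓
The smallest such exponent is 96, so the order of 26 is 96.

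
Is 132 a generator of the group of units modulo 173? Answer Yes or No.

No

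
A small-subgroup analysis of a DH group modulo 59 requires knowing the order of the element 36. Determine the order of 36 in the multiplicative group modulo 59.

29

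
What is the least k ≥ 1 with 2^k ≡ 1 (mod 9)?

6

Since 2 ∈ (Z/9Z)^×, its order divides φ(9) = φ(3^2) = 3·(3−1) = 6 = 2 · 3.
Divisors of 6: 1, 2, 3, 6.
Evaluate successive powers at the divisors of 6:
2^1 ≡ 2
2^2 ≡ 4
2^3 ≡ 8
2^6 ≡ 1
The smallest such exponent is 6, so the order of 2 is 6.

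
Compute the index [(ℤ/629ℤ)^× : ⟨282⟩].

12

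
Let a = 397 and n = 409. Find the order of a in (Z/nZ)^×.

The order of 397 must divide φ(409) = 409 − 1 = 408 = 2^3 · 3 · 17.
Divisors of 408: 1, 2, 3, 4, 6, 8, 12, 17, 24, 34, 51, 68, 102, 136, 204, 408.
Compute 397^d (mod 409) for the divisors d until we hit 1:
397^1 ≡ 397
397^2 ≡ 144
397^3 ≡ 317
397^4 ≡ 286
397^6 ≡ 284
397^8 ≡ 405
397^12 ≡ 83
397^17 ≡ 217
397^24 ≡ 345
397^34 ≡ 54
397^51 ≡ 266
397^68 ≡ 53
397^102 ≡ 408
397^136 ≡ 355
397^204 ≡ 1
The smallest such exponent is 204, so the order of 397 is 204.

204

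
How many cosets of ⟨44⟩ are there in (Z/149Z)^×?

37

By Lagrange's theorem, ord_149(44) divides φ(149) = 149 − 1 = 148 = 2^2 · 37.
Divisors of 148: 1, 2, 4, 37, 74, 148.
Check 44^d mod 149 for each divisor in increasing order:
44^1 ≡ 44 (mod 149)
44^2 ≡ 148 (mod 149)
44^4 ≡ 1 (mod 149) ✓
So ord_149(44) = 4, hence |⟨44⟩| = 4.
Index = |(Z/149Z)^×| / |⟨44⟩| = 148 / 4 = 37.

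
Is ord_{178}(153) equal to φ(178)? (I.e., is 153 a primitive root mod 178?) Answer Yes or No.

No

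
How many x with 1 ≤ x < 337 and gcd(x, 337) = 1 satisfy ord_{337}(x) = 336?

φ(337) = 337 − 1 = 336 = 2^4 · 3 · 7.
Since (Z/337Z)^× is cyclic of order 336, the number of elements of order d is φ(d) when d | 336 and 0 otherwise.
336 = 2^4 · 3 · 7 divides 336, and φ(336) = 96.

96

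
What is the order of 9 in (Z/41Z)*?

4

Since 9 ∈ (Z/41Z)^×, its order divides φ(41) = 41 − 1 = 40 = 2^3 · 5.
Divisors of 40: 1, 2, 4, 5, 8, 10, 20, 40.
Compute 9^d (mod 41) for the divisors d until we hit 1:
9^1 ≡ 9
9^2 ≡ 40
9^4 ≡ 1
Therefore the multiplicative order of 9 modulo 41 is 4.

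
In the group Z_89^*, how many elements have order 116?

0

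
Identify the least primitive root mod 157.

5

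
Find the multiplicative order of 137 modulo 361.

171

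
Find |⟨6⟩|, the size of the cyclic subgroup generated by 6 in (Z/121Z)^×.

110

By Lagrange's theorem, ord_121(6) divides φ(121) = φ(11^2) = 11·(11−1) = 110 = 2 · 5 · 11.
Divisors of 110: 1, 2, 5, 10, 11, 22, 55, 110.
Test each divisor d:
6^1 ≡ 6
6^2 ≡ 36
6^5 ≡ 32
6^10 ≡ 56
6^11 ≡ 94
6^22 ≡ 3
6^55 ≡ 120
6^110 ≡ 1
The smallest such exponent is 110, so the order of 6 is 110.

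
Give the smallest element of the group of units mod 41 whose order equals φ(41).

6

φ(41) = 41 − 1 = 40 = 2^3 · 5.
Test candidates g = 2, 3, … against the prime factors q ∈ {2, 5} of φ(41): g is a generator iff g^(40/q) ≢ 1 for every such q.
g = 2: 2^20 ≡ 1 — hits 1, so not a primitive root.
g = 3: 3^20 ≡ 40; 3^8 ≡ 1 — hits 1, so not a primitive root.
g = 4: 4^20 ≡ 1 — hits 1, so not a primitive root.
g = 5: 5^20 ≡ 1 — hits 1, so not a primitive root.
g = 6: 6^20 ≡ 40; 6^8 ≡ 10 — none is 1, so 6 is a primitive root.
So 6 is the smallest generator of (Z/41Z)^×.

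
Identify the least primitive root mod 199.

φ(199) = 199 − 1 = 198 = 2 · 3^2 · 11.
Test candidates g = 2, 3, … against the prime factors q ∈ {2, 3, 11} of φ(199): g is a generator iff g^(198/q) ≢ 1 for every such q.
g = 2: 2^99 ≡ 1 — hits 1, so not a primitive root.
g = 3: 3^99 ≡ 198; 3^66 ≡ 106; 3^18 ≡ 125 — none is 1, so 3 is a primitive root.
The smallest primitive root modulo 199 is 3.

3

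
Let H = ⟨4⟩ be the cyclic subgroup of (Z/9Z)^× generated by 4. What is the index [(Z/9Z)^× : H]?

2

The order of 4 must divide φ(9) = φ(3^2) = 3·(3−1) = 6 = 2 · 3.
Divisors of 6: 1, 2, 3, 6.
Evaluate successive powers at the divisors of 6:
4^1 ≡ 4 (mod 9)
4^2 ≡ 7 (mod 9)
4^3 ≡ 1 (mod 9) ✓
So ord_9(4) = 3, hence |⟨4⟩| = 3.
The index is φ(9) / ord(4) = 6 / 3 = 2.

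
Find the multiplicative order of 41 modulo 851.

Since 41 ∈ (Z/851Z)^×, its order divides φ(851) = φ(23·37) = (23−1)·(37−1) = 22·36 = 792 = 2^3 · 3^2 · 11.
Divisors of 792: 1, 2, 3, 4, 6, 8, 9, 11, 12, 18, 22, 24, 33, 36, 44, 66, 72, 88, 99, 132, 198, 264, 396, 792.
Compute 41^d (mod 851) for the divisors d until we hit 1:
41^1 ≡ 41 (mod 851)
41^2 ≡ 830 (mod 851)
41^3 ≡ 841 (mod 851)
41^4 ≡ 441 (mod 851)
41^6 ≡ 100 (mod 851)
41^8 ≡ 453 (mod 851)
41^9 ≡ 702 (mod 851)
41^11 ≡ 576 (mod 851)
41^12 ≡ 639 (mod 851)
41^18 ≡ 75 (mod 851)
41^22 ≡ 737 (mod 851)
41^24 ≡ 692 (mod 851)
41^33 ≡ 714 (mod 851)
41^36 ≡ 519 (mod 851)
41^44 ≡ 231 (mod 851)
41^66 ≡ 47 (mod 851)
41^72 ≡ 445 (mod 851)
41^88 ≡ 599 (mod 851)
41^99 ≡ 369 (mod 851)
41^132 ≡ 507 (mod 851)
41^198 ≡ 1 (mod 851) ✓
Hence ord(41) = 198.

198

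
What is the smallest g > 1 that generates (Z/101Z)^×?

2

φ(101) = 101 − 1 = 100 = 2^2 · 5^2.
Test candidates g = 2, 3, … against the prime factors q ∈ {2, 5} of φ(101): g is a generator iff g^(100/q) ≢ 1 for every such q.
g = 2: 2^50 ≡ 100; 2^20 ≡ 95 — none is 1, so 2 is a primitive root.
So 2 is the smallest generator of (Z/101Z)^×.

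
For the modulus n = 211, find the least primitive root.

φ(211) = 211 − 1 = 210 = 2 · 3 · 5 · 7.
Test candidates g = 2, 3, … against the prime factors q ∈ {2, 3, 5, 7} of φ(211): g is a generator iff g^(210/q) ≢ 1 for every such q.
g = 2: 2^105 ≡ 210; 2^70 ≡ 196; 2^42 ≡ 107; 2^30 ≡ 171 — none is 1, so 2 is a primitive root.
So 2 is the smallest generator of (Z/211Z)^×.

2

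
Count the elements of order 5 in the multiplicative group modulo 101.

4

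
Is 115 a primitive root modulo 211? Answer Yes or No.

No

φ(211) = 211 − 1 = 210 = 2 · 3 · 5 · 7.
An element g generates (Z/211Z)^× iff g^(210/q) ≢ 1 (mod 211) for each prime q ∈ {2, 3, 5, 7}.
115^105 ≡ 210 (mod 211)  [q = 2: ≢ 1 ✓]
115^70 ≡ 1 (mod 211)  [q = 3: ≡ 1 ✗]
115^42 ≡ 188 (mod 211)  [q = 5: ≢ 1 ✓]
115^30 ≡ 58 (mod 211)  [q = 7: ≢ 1 ✓]
Since 115^70 ≡ 1, the order of 115 divides 70 < 210, so 115 is not a primitive root.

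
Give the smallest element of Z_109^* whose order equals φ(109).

φ(109) = 109 − 1 = 108 = 2^2 · 3^3.
g is a primitive root iff g^(108/q) ≢ 1 (mod 109) for each prime q ∈ {2, 3}.
g = 2: 2^54 ≡ 108; 2^36 ≡ 1 — hits 1, so not a primitive root.
g = 3: 3^54 ≡ 1 — hits 1, so not a primitive root.
g = 4: 4^54 ≡ 1 — hits 1, so not a primitive root.
g = 5: 5^54 ≡ 1 — hits 1, so not a primitive root.
g = 6: 6^54 ≡ 108; 6^36 ≡ 63 — none is 1, so 6 is a primitive root.
So 6 is the smallest generator of (Z/109Z)^×.

6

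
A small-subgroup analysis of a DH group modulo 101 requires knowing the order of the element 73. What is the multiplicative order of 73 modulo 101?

100

The order of 73 must divide φ(101) = 101 − 1 = 100 = 2^2 · 5^2.
Divisors of 100: 1, 2, 4, 5, 10, 20, 25, 50, 100.
Compute 73^d (mod 101) for the divisors d until we hit 1:
73^1 ≡ 73 (mod 101)
73^2 ≡ 77 (mod 101)
73^4 ≡ 71 (mod 101)
73^5 ≡ 32 (mod 101)
73^10 ≡ 14 (mod 101)
73^20 ≡ 95 (mod 101)
73^25 ≡ 10 (mod 101)
73^50 ≡ 100 (mod 101)
73^100 ≡ 1 (mod 101) ✓
Therefore the multiplicative order of 73 modulo 101 is 100.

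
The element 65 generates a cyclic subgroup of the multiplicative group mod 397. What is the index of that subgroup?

ord(65) | φ(397) = 397 − 1 = 396 = 2^2 · 3^2 · 11.
Divisors of 396: 1, 2, 3, 4, 6, 9, 11, 12, 18, 22, 33, 36, 44, 66, 99, 132, 198, 396.
Test each divisor d:
65^1 ≡ 65 (mod 397)
65^2 ≡ 255 (mod 397)
65^3 ≡ 298 (mod 397)
65^4 ≡ 314 (mod 397)
65^6 ≡ 273 (mod 397)
65^9 ≡ 366 (mod 397)
65^11 ≡ 35 (mod 397)
65^12 ≡ 290 (mod 397)
65^18 ≡ 167 (mod 397)
65^22 ≡ 34 (mod 397)
65^33 ≡ 396 (mod 397)
65^36 ≡ 99 (mod 397)
65^44 ≡ 362 (mod 397)
65^66 ≡ 1 (mod 397) ✓
So ord_397(65) = 66, hence |⟨65⟩| = 66.
The index is φ(397) / ord(65) = 396 / 66 = 6.

6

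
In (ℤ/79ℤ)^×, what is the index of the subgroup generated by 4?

Since 4 ∈ (Z/79Z)^×, its order divides φ(79) = 79 − 1 = 78 = 2 · 3 · 13.
Divisors of 78: 1, 2, 3, 6, 13, 26, 39, 78.
Compute 4^d (mod 79) for the divisors d until we hit 1:
4^1 ≡ 4 (mod 79)
4^2 ≡ 16 (mod 79)
4^3 ≡ 64 (mod 79)
4^6 ≡ 67 (mod 79)
4^13 ≡ 23 (mod 79)
4^26 ≡ 55 (mod 79)
4^39 ≡ 1 (mod 79) ✓
The order of 4 is 39, so the subgroup it generates has 39 elements.
The index is φ(79) / ord(4) = 78 / 39 = 2.

2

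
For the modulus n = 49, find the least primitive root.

φ(49) = φ(7^2) = 7·(7−1) = 42 = 2 · 3 · 7.
Test candidates g = 2, 3, … against the prime factors q ∈ {2, 3, 7} of φ(49): g is a generator iff g^(42/q) ≢ 1 for every such q.
g = 2: 2^21 ≡ 1 — hits 1, so not a primitive root.
g = 3: 3^21 ≡ 48; 3^14 ≡ 30; 3^6 ≡ 43 — none is 1, so 3 is a primitive root.
So 3 is the smallest generator of (Z/49Z)^×.

3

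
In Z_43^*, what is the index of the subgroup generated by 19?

1

Since 19 ∈ (Z/43Z)^×, its order divides φ(43) = 43 − 1 = 42 = 2 · 3 · 7.
Divisors of 42: 1, 2, 3, 6, 7, 14, 21, 42.
Check 19^d mod 43 for each divisor in increasing order:
19^1 ≡ 19
19^2 ≡ 17
19^3 ≡ 22
19^6 ≡ 11
19^7 ≡ 37
19^14 ≡ 36
19^21 ≡ 42
19^42 ≡ 1
The order of 19 is 42, so the subgroup it generates has 42 elements.
The index is φ(43) / ord(19) = 42 / 42 = 1.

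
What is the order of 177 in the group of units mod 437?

By Lagrange's theorem, ord_437(177) divides φ(437) = φ(19·23) = (19−1)·(23−1) = 18·22 = 396 = 2^2 · 3^2 · 11.
Divisors of 396: 1, 2, 3, 4, 6, 9, 11, 12, 18, 22, 33, 36, 44, 66, 99, 132, 198, 396.
Check 177^d mod 437 for each divisor in increasing order:
177^1 ≡ 177 (mod 437)
177^2 ≡ 302 (mod 437)
177^3 ≡ 140 (mod 437)
177^4 ≡ 308 (mod 437)
177^6 ≡ 372 (mod 437)
177^9 ≡ 77 (mod 437)
177^11 ≡ 93 (mod 437)
177^12 ≡ 292 (mod 437)
177^18 ≡ 248 (mod 437)
177^22 ≡ 346 (mod 437)
177^33 ≡ 277 (mod 437)
177^36 ≡ 324 (mod 437)
177^44 ≡ 415 (mod 437)
177^66 ≡ 254 (mod 437)
177^99 ≡ 1 (mod 437) ✓
So ord_437(177) = 99.

99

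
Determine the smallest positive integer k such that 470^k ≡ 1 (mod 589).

The order of 470 must divide φ(589) = φ(19·31) = (19−1)·(31−1) = 18·30 = 540 = 2^2 · 3^3 · 5.
Divisors of 540: 1, 2, 3, 4, 5, 6, 9, 10, 12, 15, 18, 20, 27, 30, 36, 45, 54, 60, 90, 108, 135, 180, 270, 540.
Test each divisor d:
470^1 ≡ 470
470^2 ≡ 25
470^3 ≡ 559
470^4 ≡ 36
470^5 ≡ 428
470^6 ≡ 311
470^9 ≡ 94
470^10 ≡ 5
470^12 ≡ 125
470^15 ≡ 373
470^18 ≡ 1
The smallest such exponent is 18, so the order of 470 is 18.

18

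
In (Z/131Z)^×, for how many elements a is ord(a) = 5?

4

φ(131) = 131 − 1 = 130 = 2 · 5 · 13.
Since (Z/131Z)^× is cyclic of order 130, the number of elements of order d is φ(d) when d | 130 and 0 otherwise.
5 | 130, and φ(5) = 5 − 1 = 4.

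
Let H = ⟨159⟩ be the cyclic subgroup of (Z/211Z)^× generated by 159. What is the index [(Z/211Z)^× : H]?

1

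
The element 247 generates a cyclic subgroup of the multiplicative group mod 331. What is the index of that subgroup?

Since 247 ∈ (Z/331Z)^×, its order divides φ(331) = 331 − 1 = 330 = 2 · 3 · 5 · 11.
Divisors of 330: 1, 2, 3, 5, 6, 10, 11, 15, 22, 30, 33, 55, 66, 110, 165, 330.
Compute 247^d (mod 331) for the divisors d until we hit 1:
247^1 ≡ 247
247^2 ≡ 105
247^3 ≡ 117
247^5 ≡ 38
247^6 ≡ 118
247^10 ≡ 120
247^11 ≡ 181
247^15 ≡ 257
247^22 ≡ 323
247^30 ≡ 180
247^33 ≡ 207
247^55 ≡ 330
247^66 ≡ 150
247^110 ≡ 1
So ord_331(247) = 110, hence |⟨247⟩| = 110.
The index is φ(331) / ord(247) = 330 / 110 = 3.

3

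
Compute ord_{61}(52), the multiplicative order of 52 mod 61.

Since 52 ∈ (Z/61Z)^×, its order divides φ(61) = 61 − 1 = 60 = 2^2 · 3 · 5.
Divisors of 60: 1, 2, 3, 4, 5, 6, 10, 12, 15, 20, 30, 60.
Test each divisor d:
52^1 ≡ 52 (mod 61)
52^2 ≡ 20 (mod 61)
52^3 ≡ 3 (mod 61)
52^4 ≡ 34 (mod 61)
52^5 ≡ 60 (mod 61)
52^6 ≡ 9 (mod 61)
52^10 ≡ 1 (mod 61) ✓
So ord_61(52) = 10.

10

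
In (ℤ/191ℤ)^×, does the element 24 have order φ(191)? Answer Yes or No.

φ(191) = 191 − 1 = 190 = 2 · 5 · 19.
24 is a primitive root mod 191 iff 24^(φ(191)/q) ≢ 1 for every prime q | φ(191), i.e. q ∈ {2, 5, 19}.
24^95 ≡ 1 (mod 191)  [q = 2: ≡ 1 ✗]
24^38 ≡ 109 (mod 191)  [q = 5: ≢ 1 ✓]
24^10 ≡ 52 (mod 191)  [q = 19: ≢ 1 ✓]
The check at q = 2 fails, so 24 generates a proper subgroup.

No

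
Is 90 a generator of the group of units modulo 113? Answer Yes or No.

Yes

φ(113) = 113 − 1 = 112 = 2^4 · 7.
90 is a primitive root mod 113 iff 90^(φ(113)/q) ≢ 1 for every prime q | φ(113), i.e. q ∈ {2, 7}.
90^56 ≡ 112 (mod 113)  [q = 2: ≢ 1 ✓]
90^16 ≡ 30 (mod 113)  [q = 7: ≢ 1 ✓]
Every test exponent gives a nontrivial residue, hence 90 generates the full group.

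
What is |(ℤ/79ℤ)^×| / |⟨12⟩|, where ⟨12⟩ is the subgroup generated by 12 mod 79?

3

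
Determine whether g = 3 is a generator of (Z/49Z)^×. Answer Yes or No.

Yes

φ(49) = φ(7^2) = 7·(7−1) = 42 = 2 · 3 · 7.
An element g generates (Z/49Z)^× iff g^(42/q) ≢ 1 (mod 49) for each prime q ∈ {2, 3, 7}.
3^21 ≡ 48 (mod 49)  [q = 2: ≢ 1 ✓]
3^14 ≡ 30 (mod 49)  [q = 3: ≢ 1 ✓]
3^6 ≡ 43 (mod 49)  [q = 7: ≢ 1 ✓]
None equal 1, so ord_49(3) = 42: 3 is a primitive root.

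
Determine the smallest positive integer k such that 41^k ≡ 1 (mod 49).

14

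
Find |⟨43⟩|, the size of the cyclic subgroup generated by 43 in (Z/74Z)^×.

ord(43) | φ(74) = φ(2)·φ(37) = 1·36 = 36 = 2^2 · 3^2.
Divisors of 36: 1, 2, 3, 4, 6, 9, 12, 18, 36.
Compute 43^d (mod 74) for the divisors d until we hit 1:
43^1 ≡ 43 (mod 74)
43^2 ≡ 73 (mod 74)
43^3 ≡ 31 (mod 74)
43^4 ≡ 1 (mod 74) ✓
So ord_74(43) = 4.

4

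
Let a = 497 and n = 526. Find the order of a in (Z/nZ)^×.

131

By Lagrange's theorem, ord_526(497) divides φ(526) = φ(2)·φ(263) = 1·262 = 262 = 2 · 131.
Divisors of 262: 1, 2, 131, 262.
Check 497^d mod 526 for each divisor in increasing order:
497^1 ≡ 497 (mod 526)
497^2 ≡ 315 (mod 526)
497^131 ≡ 1 (mod 526) ✓
So ord_526(497) = 131.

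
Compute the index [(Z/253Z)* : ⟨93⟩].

44

By Lagrange's theorem, ord_253(93) divides φ(253) = φ(11·23) = (11−1)·(23−1) = 10·22 = 220 = 2^2 · 5 · 11.
Divisors of 220: 1, 2, 4, 5, 10, 11, 20, 22, 44, 55, 110, 220.
Compute 93^d (mod 253) for the divisors d until we hit 1:
93^1 ≡ 93 (mod 253)
93^2 ≡ 47 (mod 253)
93^4 ≡ 185 (mod 253)
93^5 ≡ 1 (mod 253) ✓
Thus |⟨93⟩| = ord(93) = 5.
Index = |(Z/253Z)^×| / |⟨93⟩| = 220 / 5 = 44.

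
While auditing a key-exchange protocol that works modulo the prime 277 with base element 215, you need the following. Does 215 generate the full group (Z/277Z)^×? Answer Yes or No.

No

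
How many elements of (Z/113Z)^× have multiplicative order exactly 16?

8

φ(113) = 113 − 1 = 112 = 2^4 · 7.
(Z/113Z)^× is cyclic (|G| = 112); a cyclic group of order m has exactly φ(d) elements of each order d | m, and none otherwise.
16 = 2^4 divides 112, and φ(16) = 8.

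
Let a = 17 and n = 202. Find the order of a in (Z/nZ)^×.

10

The order of 17 must divide φ(202) = φ(2)·φ(101) = 1·100 = 100 = 2^2 · 5^2.
Divisors of 100: 1, 2, 4, 5, 10, 20, 25, 50, 100.
Compute 17^d (mod 202) for the divisors d until we hit 1:
17^1 ≡ 17 (mod 202)
17^2 ≡ 87 (mod 202)
17^4 ≡ 95 (mod 202)
17^5 ≡ 201 (mod 202)
17^10 ≡ 1 (mod 202) ✓
So ord_202(17) = 10.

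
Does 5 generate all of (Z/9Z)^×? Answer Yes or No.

φ(9) = φ(3^2) = 3·(3−1) = 6 = 2 · 3.
Test 5^(6/q) mod 9 for each prime factor q of 6:
5^3 ≡ 8 (mod 9)  [q = 2: ≢ 1 ✓]
5^2 ≡ 7 (mod 9)  [q = 3: ≢ 1 ✓]
Every test exponent gives a nontrivial residue, hence 5 generates the full group.

Yes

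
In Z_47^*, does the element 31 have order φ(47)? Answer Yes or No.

φ(47) = 47 − 1 = 46 = 2 · 23.
Test 31^(46/q) mod 47 for each prime factor q of 46:
31^23 ≡ 46 (mod 47)  [q = 2: ≢ 1 ✓]
31^2 ≡ 21 (mod 47)  [q = 23: ≢ 1 ✓]
All checks pass, so 31 has order 46 and is a primitive root modulo 47.

Yes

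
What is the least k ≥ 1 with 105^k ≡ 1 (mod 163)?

ord(105) | φ(163) = 163 − 1 = 162 = 2 · 3^4.
Divisors of 162: 1, 2, 3, 6, 9, 18, 27, 54, 81, 162.
Test each divisor d:
105^1 ≡ 105 (mod 163)
105^2 ≡ 104 (mod 163)
105^3 ≡ 162 (mod 163)
105^6 ≡ 1 (mod 163) ✓
Therefore the multiplicative order of 105 modulo 163 is 6.

6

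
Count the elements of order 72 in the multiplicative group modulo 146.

φ(146) = φ(2)·φ(73) = 1·72 = 72 = 2^3 · 3^2.
Since (Z/146Z)^× is cyclic of order 72, the number of elements of order d is φ(d) when d | 72 and 0 otherwise.
72 = 2^3 · 3^2 divides 72, and φ(72) = 24.

24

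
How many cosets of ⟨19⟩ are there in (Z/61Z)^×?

2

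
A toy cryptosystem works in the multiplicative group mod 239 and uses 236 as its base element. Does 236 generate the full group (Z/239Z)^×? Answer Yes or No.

Yes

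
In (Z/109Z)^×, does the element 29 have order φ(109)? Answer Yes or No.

φ(109) = 109 − 1 = 108 = 2^2 · 3^3.
29 is a primitive root mod 109 iff 29^(φ(109)/q) ≢ 1 for every prime q | φ(109), i.e. q ∈ {2, 3}.
29^54 ≡ 1 (mod 109)  [q = 2: ≡ 1 ✗]
29^36 ≡ 63 (mod 109)  [q = 3: ≢ 1 ✓]
Since 29^54 ≡ 1, the order of 29 divides 54 < 108, so 29 is not a primitive root.

No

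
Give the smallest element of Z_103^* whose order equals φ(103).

5

φ(103) = 103 − 1 = 102 = 2 · 3 · 17.
g is a primitive root iff g^(102/q) ≢ 1 (mod 103) for each prime q ∈ {2, 3, 17}.
g = 2: 2^51 ≡ 1 — hits 1, so not a primitive root.
g = 3: 3^51 ≡ 102; 3^34 ≡ 1 — hits 1, so not a primitive root.
g = 4: 4^51 ≡ 1 — hits 1, so not a primitive root.
g = 5: 5^51 ≡ 102; 5^34 ≡ 56; 5^6 ≡ 72 — none is 1, so 5 is a primitive root.
Hence the least primitive root of 103 is 5.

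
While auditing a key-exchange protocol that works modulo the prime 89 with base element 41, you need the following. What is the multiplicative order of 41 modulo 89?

88

Since 41 ∈ (Z/89Z)^×, its order divides φ(89) = 89 − 1 = 88 = 2^3 · 11.
Divisors of 88: 1, 2, 4, 8, 11, 22, 44, 88.
Test each divisor d:
41^1 ≡ 41 (mod 89)
41^2 ≡ 79 (mod 89)
41^4 ≡ 11 (mod 89)
41^8 ≡ 32 (mod 89)
41^11 ≡ 52 (mod 89)
41^22 ≡ 34 (mod 89)
41^44 ≡ 88 (mod 89)
41^88 ≡ 1 (mod 89) ✓
Hence ord(41) = 88.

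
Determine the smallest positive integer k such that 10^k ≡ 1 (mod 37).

By Lagrange's theorem, ord_37(10) divides φ(37) = 37 − 1 = 36 = 2^2 · 3^2.
Divisors of 36: 1, 2, 3, 4, 6, 9, 12, 18, 36.
Evaluate successive powers at the divisors of 36:
10^1 ≡ 10
10^2 ≡ 26
10^3 ≡ 1
Therefore the multiplicative order of 10 modulo 37 is 3.

3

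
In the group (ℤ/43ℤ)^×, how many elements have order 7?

φ(43) = 43 − 1 = 42 = 2 · 3 · 7.
(Z/43Z)^× is cyclic (|G| = 42); a cyclic group of order m has exactly φ(d) elements of each order d | m, and none otherwise.
7 | 42, and φ(7) = 7 − 1 = 6.

6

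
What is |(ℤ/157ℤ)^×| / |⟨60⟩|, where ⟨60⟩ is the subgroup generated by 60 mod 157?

The order of 60 must divide φ(157) = 157 − 1 = 156 = 2^2 · 3 · 13.
Divisors of 156: 1, 2, 3, 4, 6, 12, 13, 26, 39, 52, 78, 156.
Evaluate successive powers at the divisors of 156:
60^1 ≡ 60 (mod 157)
60^2 ≡ 146 (mod 157)
60^3 ≡ 125 (mod 157)
60^4 ≡ 121 (mod 157)
60^6 ≡ 82 (mod 157)
60^12 ≡ 130 (mod 157)
60^13 ≡ 107 (mod 157)
60^26 ≡ 145 (mod 157)
60^39 ≡ 129 (mod 157)
60^52 ≡ 144 (mod 157)
60^78 ≡ 156 (mod 157)
60^156 ≡ 1 (mod 157) ✓
Thus |⟨60⟩| = ord(60) = 156.
Index = |(Z/157Z)^×| / |⟨60⟩| = 156 / 156 = 1.

1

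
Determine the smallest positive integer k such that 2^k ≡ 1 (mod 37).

36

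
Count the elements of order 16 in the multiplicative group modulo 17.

8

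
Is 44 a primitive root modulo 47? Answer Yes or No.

Yes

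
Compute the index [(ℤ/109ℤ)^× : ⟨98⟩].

1

ord(98) | φ(109) = 109 − 1 = 108 = 2^2 · 3^3.
Divisors of 108: 1, 2, 3, 4, 6, 9, 12, 18, 27, 36, 54, 108.
Test each divisor d:
98^1 ≡ 98 (mod 109)
98^2 ≡ 12 (mod 109)
98^3 ≡ 86 (mod 109)
98^4 ≡ 35 (mod 109)
98^6 ≡ 93 (mod 109)
98^9 ≡ 41 (mod 109)
98^12 ≡ 38 (mod 109)
98^18 ≡ 46 (mod 109)
98^27 ≡ 33 (mod 109)
98^36 ≡ 45 (mod 109)
98^54 ≡ 108 (mod 109)
98^108 ≡ 1 (mod 109) ✓
Thus |⟨98⟩| = ord(98) = 108.
Index = |(Z/109Z)^×| / |⟨98⟩| = 108 / 108 = 1.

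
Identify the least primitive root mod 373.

φ(373) = 373 − 1 = 372 = 2^2 · 3 · 31.
Test candidates g = 2, 3, … against the prime factors q ∈ {2, 3, 31} of φ(373): g is a generator iff g^(372/q) ≢ 1 for every such q.
g = 2: 2^186 ≡ 372; 2^124 ≡ 284; 2^12 ≡ 366 — none is 1, so 2 is a primitive root.
The smallest primitive root modulo 373 is 2.

2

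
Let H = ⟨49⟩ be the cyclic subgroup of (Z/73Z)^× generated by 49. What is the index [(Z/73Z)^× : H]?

The order of 49 must divide φ(73) = 73 − 1 = 72 = 2^3 · 3^2.
Divisors of 72: 1, 2, 3, 4, 6, 8, 9, 12, 18, 24, 36, 72.
Check 49^d mod 73 for each divisor in increasing order:
49^1 ≡ 49 (mod 73)
49^2 ≡ 65 (mod 73)
49^3 ≡ 46 (mod 73)
49^4 ≡ 64 (mod 73)
49^6 ≡ 72 (mod 73)
49^8 ≡ 8 (mod 73)
49^9 ≡ 27 (mod 73)
49^12 ≡ 1 (mod 73) ✓
So ord_73(49) = 12, hence |⟨49⟩| = 12.
Index = |(Z/73Z)^×| / |⟨49⟩| = 72 / 12 = 6.

6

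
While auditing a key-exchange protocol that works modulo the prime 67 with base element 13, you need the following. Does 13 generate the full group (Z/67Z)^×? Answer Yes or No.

Yes

φ(67) = 67 − 1 = 66 = 2 · 3 · 11.
An element g generates (Z/67Z)^× iff g^(66/q) ≢ 1 (mod 67) for each prime q ∈ {2, 3, 11}.
13^33 ≡ 66 (mod 67)  [q = 2: ≢ 1 ✓]
13^22 ≡ 37 (mod 67)  [q = 3: ≢ 1 ✓]
13^6 ≡ 62 (mod 67)  [q = 11: ≢ 1 ✓]
Every test exponent gives a nontrivial residue, hence 13 generates the full group.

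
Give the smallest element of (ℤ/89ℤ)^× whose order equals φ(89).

3

φ(89) = 89 − 1 = 88 = 2^3 · 11.
Test candidates g = 2, 3, … against the prime factors q ∈ {2, 11} of φ(89): g is a generator iff g^(88/q) ≢ 1 for every such q.
g = 2: 2^44 ≡ 1 — hits 1, so not a primitive root.
g = 3: 3^44 ≡ 88; 3^8 ≡ 64 — none is 1, so 3 is a primitive root.
Hence the least primitive root of 89 is 3.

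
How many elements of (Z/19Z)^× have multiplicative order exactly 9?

6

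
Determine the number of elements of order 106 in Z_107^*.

52

φ(107) = 107 − 1 = 106 = 2 · 53.
(Z/107Z)^× is cyclic (|G| = 106); a cyclic group of order m has exactly φ(d) elements of each order d | m, and none otherwise.
106 = 2 · 53 divides 106, and φ(106) = 52.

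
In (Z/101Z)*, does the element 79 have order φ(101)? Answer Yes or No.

No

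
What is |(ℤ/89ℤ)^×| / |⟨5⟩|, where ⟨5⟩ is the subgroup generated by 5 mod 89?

2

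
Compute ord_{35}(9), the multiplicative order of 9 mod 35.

6

By Lagrange's theorem, ord_35(9) divides φ(35) = φ(5·7) = (5−1)·(7−1) = 4·6 = 24 = 2^3 · 3.
Divisors of 24: 1, 2, 3, 4, 6, 8, 12, 24.
Compute 9^d (mod 35) for the divisors d until we hit 1:
9^1 ≡ 9
9^2 ≡ 11
9^3 ≡ 29
9^4 ≡ 16
9^6 ≡ 1
Therefore the multiplicative order of 9 modulo 35 is 6.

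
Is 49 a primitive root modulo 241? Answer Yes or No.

No

φ(241) = 241 − 1 = 240 = 2^4 · 3 · 5.
An element g generates (Z/241Z)^× iff g^(240/q) ≢ 1 (mod 241) for each prime q ∈ {2, 3, 5}.
49^120 ≡ 1 (mod 241)  [q = 2: ≡ 1 ✗]
49^80 ≡ 225 (mod 241)  [q = 3: ≢ 1 ✓]
49^48 ≡ 87 (mod 241)  [q = 5: ≢ 1 ✓]
Since 49^120 ≡ 1, the order of 49 divides 120 < 240, so 49 is not a primitive root.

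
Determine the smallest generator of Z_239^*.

7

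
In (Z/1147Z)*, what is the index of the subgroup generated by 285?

180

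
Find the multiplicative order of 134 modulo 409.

136

ord(134) | φ(409) = 409 − 1 = 408 = 2^3 · 3 · 17.
Divisors of 408: 1, 2, 3, 4, 6, 8, 12, 17, 24, 34, 51, 68, 102, 136, 204, 408.
Compute 134^d (mod 409) for the divisors d until we hit 1:
134^1 ≡ 134 (mod 409)
134^2 ≡ 369 (mod 409)
134^3 ≡ 366 (mod 409)
134^4 ≡ 373 (mod 409)
134^6 ≡ 213 (mod 409)
134^8 ≡ 69 (mod 409)
134^12 ≡ 379 (mod 409)
134^17 ≡ 343 (mod 409)
134^24 ≡ 82 (mod 409)
134^34 ≡ 266 (mod 409)
134^51 ≡ 31 (mod 409)
134^68 ≡ 408 (mod 409)
134^102 ≡ 143 (mod 409)
134^136 ≡ 1 (mod 409) ✓
The smallest such exponent is 136, so the order of 134 is 136.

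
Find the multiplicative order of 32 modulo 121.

22

ord(32) | φ(121) = φ(11^2) = 11·(11−1) = 110 = 2 · 5 · 11.
Divisors of 110: 1, 2, 5, 10, 11, 22, 55, 110.
Test each divisor d:
32^1 ≡ 32
32^2 ≡ 56
32^5 ≡ 43
32^10 ≡ 34
32^11 ≡ 120
32^22 ≡ 1
So ord_121(32) = 22.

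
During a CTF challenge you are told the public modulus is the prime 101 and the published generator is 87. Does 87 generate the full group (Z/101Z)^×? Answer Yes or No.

φ(101) = 101 − 1 = 100 = 2^2 · 5^2.
Test 87^(100/q) mod 101 for each prime factor q of 100:
87^50 ≡ 1 (mod 101)  [q = 2: ≡ 1 ✗]
87^20 ≡ 1 (mod 101)  [q = 5: ≡ 1 ✗]
The check at q = 2 fails, so 87 generates a proper subgroup.

No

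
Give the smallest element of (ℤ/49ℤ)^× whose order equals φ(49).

φ(49) = φ(7^2) = 7·(7−1) = 42 = 2 · 3 · 7.
Test candidates g = 2, 3, … against the prime factors q ∈ {2, 3, 7} of φ(49): g is a generator iff g^(42/q) ≢ 1 for every such q.
g = 2: 2^21 ≡ 1 — hits 1, so not a primitive root.
g = 3: 3^21 ≡ 48; 3^14 ≡ 30; 3^6 ≡ 43 — none is 1, so 3 is a primitive root.
Hence the least primitive root of 49 is 3.

3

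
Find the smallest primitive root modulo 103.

5

φ(103) = 103 − 1 = 102 = 2 · 3 · 17.
Test candidates g = 2, 3, … against the prime factors q ∈ {2, 3, 17} of φ(103): g is a generator iff g^(102/q) ≢ 1 for every such q.
g = 2: 2^51 ≡ 1 — hits 1, so not a primitive root.
g = 3: 3^51 ≡ 102; 3^34 ≡ 1 — hits 1, so not a primitive root.
g = 4: 4^51 ≡ 1 — hits 1, so not a primitive root.
g = 5: 5^51 ≡ 102; 5^34 ≡ 56; 5^6 ≡ 72 — none is 1, so 5 is a primitive root.
The smallest primitive root modulo 103 is 5.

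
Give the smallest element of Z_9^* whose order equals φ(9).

2

φ(9) = φ(3^2) = 3·(3−1) = 6 = 2 · 3.
g is a primitive root iff g^(6/q) ≢ 1 (mod 9) for each prime q ∈ {2, 3}.
g = 2: 2^3 ≡ 8; 2^2 ≡ 4 — none is 1, so 2 is a primitive root.
So 2 is the smallest generator of (Z/9Z)^×.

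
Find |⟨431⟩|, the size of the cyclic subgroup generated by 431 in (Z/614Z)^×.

306

By Lagrange's theorem, ord_614(431) divides φ(614) = φ(2)·φ(307) = 1·306 = 306 = 2 · 3^2 · 17.
Divisors of 306: 1, 2, 3, 6, 9, 17, 18, 34, 51, 102, 153, 306.
Evaluate successive powers at the divisors of 306:
431^1 ≡ 431
431^2 ≡ 333
431^3 ≡ 461
431^6 ≡ 77
431^9 ≡ 499
431^17 ≡ 327
431^18 ≡ 331
431^34 ≡ 93
431^51 ≡ 325
431^102 ≡ 17
431^153 ≡ 613
431^306 ≡ 1
Therefore the multiplicative order of 431 modulo 614 is 306.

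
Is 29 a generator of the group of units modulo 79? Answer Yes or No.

φ(79) = 79 − 1 = 78 = 2 · 3 · 13.
An element g generates (Z/79Z)^× iff g^(78/q) ≢ 1 (mod 79) for each prime q ∈ {2, 3, 13}.
29^39 ≡ 78 (mod 79)  [q = 2: ≢ 1 ✓]
29^26 ≡ 55 (mod 79)  [q = 3: ≢ 1 ✓]
29^6 ≡ 10 (mod 79)  [q = 13: ≢ 1 ✓]
Every test exponent gives a nontrivial residue, hence 29 generates the full group.

Yes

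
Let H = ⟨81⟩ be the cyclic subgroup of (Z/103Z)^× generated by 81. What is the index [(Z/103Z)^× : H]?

6

By Lagrange's theorem, ord_103(81) divides φ(103) = 103 − 1 = 102 = 2 · 3 · 17.
Divisors of 102: 1, 2, 3, 6, 17, 34, 51, 102.
Evaluate successive powers at the divisors of 102:
81^1 ≡ 81
81^2 ≡ 72
81^3 ≡ 64
81^6 ≡ 79
81^17 ≡ 1
So ord_103(81) = 17, hence |⟨81⟩| = 17.
Index = |(Z/103Z)^×| / |⟨81⟩| = 102 / 17 = 6.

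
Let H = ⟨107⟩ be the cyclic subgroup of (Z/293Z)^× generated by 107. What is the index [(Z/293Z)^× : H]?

2

By Lagrange's theorem, ord_293(107) divides φ(293) = 293 − 1 = 292 = 2^2 · 73.
Divisors of 292: 1, 2, 4, 73, 146, 292.
Evaluate successive powers at the divisors of 292:
107^1 ≡ 107 (mod 293)
107^2 ≡ 22 (mod 293)
107^4 ≡ 191 (mod 293)
107^73 ≡ 292 (mod 293)
107^146 ≡ 1 (mod 293) ✓
Thus |⟨107⟩| = ord(107) = 146.
Index = |(Z/293Z)^×| / |⟨107⟩| = 292 / 146 = 2.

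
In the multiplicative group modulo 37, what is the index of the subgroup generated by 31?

9

By Lagrange's theorem, ord_37(31) divides φ(37) = 37 − 1 = 36 = 2^2 · 3^2.
Divisors of 36: 1, 2, 3, 4, 6, 9, 12, 18, 36.
Compute 31^d (mod 37) for the divisors d until we hit 1:
31^1 ≡ 31 (mod 37)
31^2 ≡ 36 (mod 37)
31^3 ≡ 6 (mod 37)
31^4 ≡ 1 (mod 37) ✓
Thus |⟨31⟩| = ord(31) = 4.
The index is φ(37) / ord(31) = 36 / 4 = 9.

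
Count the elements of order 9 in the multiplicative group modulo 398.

6

φ(398) = φ(2)·φ(199) = 1·198 = 198 = 2 · 3^2 · 11.
In a cyclic group of order 198, there are φ(d) elements of order d for each divisor d of 198, and zero for non-divisors.
9 = 3^2 divides 198, and φ(9) = 6.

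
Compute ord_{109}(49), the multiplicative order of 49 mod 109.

27

The order of 49 must divide φ(109) = 109 − 1 = 108 = 2^2 · 3^3.
Divisors of 108: 1, 2, 3, 4, 6, 9, 12, 18, 27, 36, 54, 108.
Compute 49^d (mod 109) for the divisors d until we hit 1:
49^1 ≡ 49
49^2 ≡ 3
49^3 ≡ 38
49^4 ≡ 9
49^6 ≡ 27
49^9 ≡ 45
49^12 ≡ 75
49^18 ≡ 63
49^27 ≡ 1
The smallest such exponent is 27, so the order of 49 is 27.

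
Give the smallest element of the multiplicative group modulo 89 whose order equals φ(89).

3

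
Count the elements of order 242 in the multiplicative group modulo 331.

φ(331) = 331 − 1 = 330 = 2 · 3 · 5 · 11.
In a cyclic group of order 330, there are φ(d) elements of order d for each divisor d of 330, and zero for non-divisors.
Here 330 is not a multiple of 242, so there are no elements of order 242.

0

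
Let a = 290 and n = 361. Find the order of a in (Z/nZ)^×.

171

Since 290 ∈ (Z/361Z)^×, its order divides φ(361) = φ(19^2) = 19·(19−1) = 342 = 2 · 3^2 · 19.
Divisors of 342: 1, 2, 3, 6, 9, 18, 19, 38, 57, 114, 171, 342.
Evaluate successive powers at the divisors of 342:
290^1 ≡ 290 (mod 361)
290^2 ≡ 348 (mod 361)
290^3 ≡ 201 (mod 361)
290^6 ≡ 330 (mod 361)
290^9 ≡ 267 (mod 361)
290^18 ≡ 172 (mod 361)
290^19 ≡ 62 (mod 361)
290^38 ≡ 234 (mod 361)
290^57 ≡ 68 (mod 361)
290^114 ≡ 292 (mod 361)
290^171 ≡ 1 (mod 361) ✓
Hence ord(290) = 171.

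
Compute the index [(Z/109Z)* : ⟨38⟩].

12

By Lagrange's theorem, ord_109(38) divides φ(109) = 109 − 1 = 108 = 2^2 · 3^3.
Divisors of 108: 1, 2, 3, 4, 6, 9, 12, 18, 27, 36, 54, 108.
Compute 38^d (mod 109) for the divisors d until we hit 1:
38^1 ≡ 38 (mod 109)
38^2 ≡ 27 (mod 109)
38^3 ≡ 45 (mod 109)
38^4 ≡ 75 (mod 109)
38^6 ≡ 63 (mod 109)
38^9 ≡ 1 (mod 109) ✓
Thus |⟨38⟩| = ord(38) = 9.
[(Z/109Z)^× : ⟨38⟩] = 108/9 = 12.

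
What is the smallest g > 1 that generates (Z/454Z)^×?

5

φ(454) = φ(2)·φ(227) = 1·226 = 226 = 2 · 113.
Test candidates g = 2, 3, … against the prime factors q ∈ {2, 113} of φ(454): g is a generator iff g^(226/q) ≢ 1 for every such q.
g = 2: gcd(2, 454) = 2 > 1, not a unit — skip.
g = 3: 3^113 ≡ 1 — hits 1, so not a primitive root.
g = 4: gcd(4, 454) = 2 > 1, not a unit — skip.
g = 5: 5^113 ≡ 453; 5^2 ≡ 25 — none is 1, so 5 is a primitive root.
Hence the least primitive root of 454 is 5.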